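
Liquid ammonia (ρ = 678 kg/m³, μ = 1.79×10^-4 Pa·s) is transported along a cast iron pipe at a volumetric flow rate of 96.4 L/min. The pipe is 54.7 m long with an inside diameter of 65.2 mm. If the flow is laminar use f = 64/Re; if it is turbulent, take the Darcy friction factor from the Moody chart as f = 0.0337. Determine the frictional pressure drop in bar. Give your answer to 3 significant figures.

ΔP ≈ 0.0222 bar

Q = 96.4 L/min = 96.4/60000 = 0.001607 m³/s.
Cross-sectional area A = πD²/4 = π(0.0652)²/4 = 0.003339 m²; mean velocity V = Q/A = 0.001607/0.003339 = 0.4812 m/s.
Reynolds number Re = ρVD/μ = 678 · 0.4812 · 0.0652 / 0.000179 = 1.188e+05.
Re > 4000 → turbulent; use the Moody-chart value f = 0.0337.
Darcy-Weisbach: ΔP = f(L/D)(ρV²/2) = 0.0337·(54.7/0.0652)·(678·0.4812²/2) = 0.0337·839·78.5 = 2219 Pa.
ΔP = 2219 Pa = 0.0222 bar.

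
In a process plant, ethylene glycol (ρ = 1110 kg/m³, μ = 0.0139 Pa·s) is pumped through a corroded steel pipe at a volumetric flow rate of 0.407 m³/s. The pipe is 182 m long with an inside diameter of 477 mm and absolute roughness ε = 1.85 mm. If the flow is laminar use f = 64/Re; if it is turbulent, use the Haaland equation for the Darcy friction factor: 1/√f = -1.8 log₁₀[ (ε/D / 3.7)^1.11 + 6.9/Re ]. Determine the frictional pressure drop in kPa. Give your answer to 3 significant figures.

Cross-sectional area A = πD²/4 = π(0.477)²/4 = 0.1787 m²; mean velocity V = Q/A = 0.407/0.1787 = 2.278 m/s.
Reynolds number Re = ρVD/μ = 1110 · 2.278 · 0.477 / 0.0139 = 8.675e+04.
Re > 4000 → turbulent. Relative roughness ε/D = 0.00185/0.477 = 0.00388. Haaland: 1/√f = -1.8 log₁₀[(0.00388/3.7)^1.11 + 6.9/8.675e+04] = -1.8 log₁₀[0.000493 + 7.95e-05] = 5.836, so f = 0.02936.
Darcy-Weisbach: ΔP = f(L/D)(ρV²/2) = 0.02936·(182/0.477)·(1110·2.278²/2) = 0.02936·381.6·2879 = 3.225e+04 Pa.
ΔP = 3.225e+04 Pa = 32.2 kPa.

ΔP ≈ 32.2 kPa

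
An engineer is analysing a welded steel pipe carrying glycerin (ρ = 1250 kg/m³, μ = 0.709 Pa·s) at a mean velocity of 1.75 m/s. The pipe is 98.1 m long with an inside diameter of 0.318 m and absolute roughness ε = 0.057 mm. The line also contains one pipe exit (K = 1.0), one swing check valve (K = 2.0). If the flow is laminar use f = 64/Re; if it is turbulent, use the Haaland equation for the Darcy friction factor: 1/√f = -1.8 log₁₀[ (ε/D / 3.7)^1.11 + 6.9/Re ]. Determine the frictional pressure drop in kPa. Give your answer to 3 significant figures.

ΔP ≈ 44.3 kPa

Reynolds number Re = ρVD/μ = 1250 · 1.75 · 0.318 / 0.709 = 981.1.
Re < 2300 → laminar flow, so f = 64/Re = 64/981.1 = 0.06523 (the turbulent correlation is not needed).
Total minor-loss coefficient ΣK = 1·1 + 1·2 = 3.
ΔP = [f·L/D + ΣK]·(ρV²/2) = [0.06523·98.1/0.318 + 3]·(1250·1.75²/2) = [20.12 + 3]·1914 = 4.426e+04 Pa.
ΔP = 4.426e+04 Pa = 44.3 kPa.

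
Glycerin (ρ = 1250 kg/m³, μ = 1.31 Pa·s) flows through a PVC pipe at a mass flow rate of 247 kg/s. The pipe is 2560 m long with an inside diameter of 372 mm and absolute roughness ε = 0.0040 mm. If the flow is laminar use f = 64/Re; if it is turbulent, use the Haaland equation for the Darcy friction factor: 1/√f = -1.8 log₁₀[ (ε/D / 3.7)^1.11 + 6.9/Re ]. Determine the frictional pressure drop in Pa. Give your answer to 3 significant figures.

A = πD²/4 = π(0.372)²/4 = 0.1087 m²; mean velocity V = ṁ/(ρA) = 247/(1250 · 0.1087) = 1.818 m/s.
Reynolds number Re = ρVD/μ = 1250 · 1.818 · 0.372 / 1.31 = 645.3.
Re < 2300 → laminar flow, so f = 64/Re = 64/645.3 = 0.09917 (the turbulent correlation is not needed).
Darcy-Weisbach: ΔP = f(L/D)(ρV²/2) = 0.09917·(2560/0.372)·(1250·1.818²/2) = 0.09917·6882·2066 = 1.41e+06 Pa.

ΔP ≈ 1.41×10^6 Pa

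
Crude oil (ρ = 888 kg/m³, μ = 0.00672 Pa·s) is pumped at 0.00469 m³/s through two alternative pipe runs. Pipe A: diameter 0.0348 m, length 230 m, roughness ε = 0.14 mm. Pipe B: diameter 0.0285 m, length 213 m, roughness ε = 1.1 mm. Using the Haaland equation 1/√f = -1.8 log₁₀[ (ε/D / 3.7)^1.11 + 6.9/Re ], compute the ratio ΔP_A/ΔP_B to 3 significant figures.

ΔP_A/ΔP_B ≈ 0.199

Pipe A: V = Q/A = 0.00469/0.0009511 = 4.931 m/s; Re = 2.268e+04; ε/D = 0.00402; Haaland → f = 0.03238; ΔP_A = f(L/D)(ρV²/2) = 2.31e+06 Pa.
Pipe B: V = Q/A = 0.00469/0.0006379 = 7.352 m/s; Re = 2.769e+04; ε/D = 0.0386; Haaland → f = 0.06478; ΔP_B = f(L/D)(ρV²/2) = 1.162e+07 Pa.
ΔP_A/ΔP_B = 2.31e+06/1.162e+07 = 0.199.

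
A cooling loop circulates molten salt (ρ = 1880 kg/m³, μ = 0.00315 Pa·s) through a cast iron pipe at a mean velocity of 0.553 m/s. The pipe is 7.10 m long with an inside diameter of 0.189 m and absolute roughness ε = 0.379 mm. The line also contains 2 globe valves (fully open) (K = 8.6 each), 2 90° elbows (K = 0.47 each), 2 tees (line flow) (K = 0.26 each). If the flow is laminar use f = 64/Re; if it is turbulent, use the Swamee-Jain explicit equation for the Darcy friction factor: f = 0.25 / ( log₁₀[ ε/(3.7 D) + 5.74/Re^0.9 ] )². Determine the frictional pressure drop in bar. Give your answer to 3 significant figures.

ΔP ≈ 0.0565 bar

Reynolds number Re = ρVD/μ = 1880 · 0.553 · 0.189 / 0.00315 = 6.238e+04.
Re > 4000 → turbulent. Relative roughness ε/D = 0.000379/0.189 = 0.00201. Swamee-Jain: f = 0.25/(log₁₀[0.00201/3.7 + 5.74/6.238e+04^0.9])² = 0.25/(log₁₀[0.000542 + 0.000278])² = 0.25/(-3.086)² = 0.02624.
Total minor-loss coefficient ΣK = 2·8.6 + 2·0.47 + 2·0.26 = 18.7.
ΔP = [f·L/D + ΣK]·(ρV²/2) = [0.02624·7.1/0.189 + 18.7]·(1880·0.553²/2) = [0.9859 + 18.7]·287.5 = 5647 Pa.
ΔP = 5647 Pa = 0.0565 bar.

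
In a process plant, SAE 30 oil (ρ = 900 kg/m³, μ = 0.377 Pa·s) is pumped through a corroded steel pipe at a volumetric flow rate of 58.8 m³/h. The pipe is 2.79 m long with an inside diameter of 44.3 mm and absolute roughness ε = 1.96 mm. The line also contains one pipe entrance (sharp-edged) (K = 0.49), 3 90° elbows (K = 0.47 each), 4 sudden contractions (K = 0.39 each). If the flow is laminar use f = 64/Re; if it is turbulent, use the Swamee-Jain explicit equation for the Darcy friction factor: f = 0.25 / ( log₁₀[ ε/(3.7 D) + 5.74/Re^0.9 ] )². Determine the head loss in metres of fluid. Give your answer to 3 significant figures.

h_f ≈ 40.4 m

Q = 58.8 m³/h = 58.8/3600 = 0.01633 m³/s.
Cross-sectional area A = πD²/4 = π(0.0443)²/4 = 0.001541 m²; mean velocity V = Q/A = 0.01633/0.001541 = 10.6 m/s.
Reynolds number Re = ρVD/μ = 900 · 10.6 · 0.0443 / 0.377 = 1121.
Re < 2300 → laminar flow, so f = 64/Re = 64/1121 = 0.05711 (the turbulent correlation is not needed).
Total minor-loss coefficient ΣK = 1·0.49 + 3·0.47 + 4·0.39 = 3.46.
ΔP = [f·L/D + ΣK]·(ρV²/2) = [0.05711·2.79/0.0443 + 3.46]·(900·10.6²/2) = [3.597 + 3.46]·5.053e+04 = 3.566e+05 Pa.
Head loss h_f = ΔP/(ρg) = 3.566e+05/(900·9.81) = 40.4 m.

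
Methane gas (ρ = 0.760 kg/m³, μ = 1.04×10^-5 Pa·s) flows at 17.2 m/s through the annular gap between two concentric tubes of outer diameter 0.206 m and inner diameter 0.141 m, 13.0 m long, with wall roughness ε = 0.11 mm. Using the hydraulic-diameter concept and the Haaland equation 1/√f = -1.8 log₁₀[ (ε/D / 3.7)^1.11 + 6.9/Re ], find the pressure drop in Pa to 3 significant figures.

Hydraulic diameter D_h = 4A/P = D_o - D_i = 0.206 - 0.141 = 0.065 m.
Re = ρVD_h/μ = 0.76·17.2·0.065/1.04e-05 = 8.17e+04.
ε/D_h = 0.00011/0.065 = 0.00169; Haaland gives 1/√f = -1.8 log₁₀[0.000196+8.45e-05] = 6.393, so f = 0.02447.
ΔP = f(L/D_h)(ρV²/2) = 0.02447·13/0.065·112.4 = 550.1 Pa.

ΔP ≈ 550 Pa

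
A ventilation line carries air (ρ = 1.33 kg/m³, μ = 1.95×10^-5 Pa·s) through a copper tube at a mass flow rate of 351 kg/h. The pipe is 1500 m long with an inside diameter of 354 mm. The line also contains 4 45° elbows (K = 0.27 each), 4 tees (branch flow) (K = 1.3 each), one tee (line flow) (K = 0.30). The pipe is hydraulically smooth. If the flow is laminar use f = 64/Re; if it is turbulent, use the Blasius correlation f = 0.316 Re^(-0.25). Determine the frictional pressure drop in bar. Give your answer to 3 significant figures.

ΔP ≈ 4.51×10^-4 bar

ṁ = 351 kg/h = 351/3600 = 0.0975 kg/s.
A = πD²/4 = π(0.354)²/4 = 0.09842 m²; mean velocity V = ṁ/(ρA) = 0.0975/(1.33 · 0.09842) = 0.7448 m/s.
Reynolds number Re = ρVD/μ = 1.33 · 0.7448 · 0.354 / 1.95e-05 = 1.798e+04.
Re > 4000 → turbulent. Smooth-pipe (Blasius): f = 0.316 Re^(-0.25) = 0.316/(1.798e+04)^0.25 = 0.02729.
Total minor-loss coefficient ΣK = 4·0.27 + 4·1.3 + 1·0.3 = 6.58.
ΔP = [f·L/D + ΣK]·(ρV²/2) = [0.02729·1500/0.354 + 6.58]·(1.33·0.7448²/2) = [115.6 + 6.58]·0.3689 = 45.08 Pa.
ΔP = 45.08 Pa = 4.51×10^-4 bar.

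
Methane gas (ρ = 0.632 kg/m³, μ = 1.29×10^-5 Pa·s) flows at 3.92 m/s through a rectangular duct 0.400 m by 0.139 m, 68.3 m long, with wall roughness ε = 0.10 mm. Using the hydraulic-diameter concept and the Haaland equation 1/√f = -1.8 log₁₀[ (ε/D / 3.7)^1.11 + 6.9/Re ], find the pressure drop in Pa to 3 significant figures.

Hydraulic diameter D_h = 4A/P = 4·(0.4·0.139)/(2·(0.4+0.139)) = 0.2224/1.078 = 0.2063 m.
Re = ρVD_h/μ = 0.632·3.92·0.2063/1.29e-05 = 3.962e+04.
ε/D_h = 0.0001/0.2063 = 0.000485; Haaland gives 1/√f = -1.8 log₁₀[4.9e-05+0.000174] = 6.573, so f = 0.02315.
ΔP = f(L/D_h)(ρV²/2) = 0.02315·68.3/0.2063·4.856 = 37.21 Pa.

ΔP ≈ 37.2 Pa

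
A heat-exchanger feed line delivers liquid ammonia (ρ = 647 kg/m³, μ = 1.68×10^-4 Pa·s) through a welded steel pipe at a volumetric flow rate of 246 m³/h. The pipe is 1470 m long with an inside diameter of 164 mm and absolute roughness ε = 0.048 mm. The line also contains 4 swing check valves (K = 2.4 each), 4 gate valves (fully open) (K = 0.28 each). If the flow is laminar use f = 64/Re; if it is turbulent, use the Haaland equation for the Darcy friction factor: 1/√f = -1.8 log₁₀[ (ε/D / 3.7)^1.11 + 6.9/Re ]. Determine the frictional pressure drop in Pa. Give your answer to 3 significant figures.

ΔP ≈ 498000 Pa

Q = 246 m³/h = 246/3600 = 0.06833 m³/s.
Cross-sectional area A = πD²/4 = π(0.164)²/4 = 0.02112 m²; mean velocity V = Q/A = 0.06833/0.02112 = 3.235 m/s.
Reynolds number Re = ρVD/μ = 647 · 3.235 · 0.164 / 0.000168 = 2.043e+06.
Re > 4000 → turbulent. Relative roughness ε/D = 4.8e-05/0.164 = 0.000293. Haaland: 1/√f = -1.8 log₁₀[(0.000293/3.7)^1.11 + 6.9/2.043e+06] = -1.8 log₁₀[2.8e-05 + 3.38e-06] = 8.106, so f = 0.01522.
Total minor-loss coefficient ΣK = 4·2.4 + 4·0.28 = 10.7.
ΔP = [f·L/D + ΣK]·(ρV²/2) = [0.01522·1470/0.164 + 10.7]·(647·3.235²/2) = [136.4 + 10.7]·3385 = 4.98e+05 Pa.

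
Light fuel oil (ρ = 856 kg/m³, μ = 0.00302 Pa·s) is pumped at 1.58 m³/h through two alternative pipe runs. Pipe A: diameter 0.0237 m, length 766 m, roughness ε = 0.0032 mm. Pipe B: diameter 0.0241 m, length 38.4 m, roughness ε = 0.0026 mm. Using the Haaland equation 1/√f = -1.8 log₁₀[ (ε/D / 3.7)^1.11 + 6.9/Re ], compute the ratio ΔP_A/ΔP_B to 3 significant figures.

Pipe A: V = Q/A = 0.0004389/0.0004412 = 0.9949 m/s; Re = 6683; ε/D = 0.000135; Haaland → f = 0.03473; ΔP_A = f(L/D)(ρV²/2) = 4.755e+05 Pa.
Pipe B: V = Q/A = 0.0004389/0.0004562 = 0.9621 m/s; Re = 6572; ε/D = 0.000108; Haaland → f = 0.03487; ΔP_B = f(L/D)(ρV²/2) = 2.201e+04 Pa.
ΔP_A/ΔP_B = 4.755e+05/2.201e+04 = 21.6.

ΔP_A/ΔP_B ≈ 21.6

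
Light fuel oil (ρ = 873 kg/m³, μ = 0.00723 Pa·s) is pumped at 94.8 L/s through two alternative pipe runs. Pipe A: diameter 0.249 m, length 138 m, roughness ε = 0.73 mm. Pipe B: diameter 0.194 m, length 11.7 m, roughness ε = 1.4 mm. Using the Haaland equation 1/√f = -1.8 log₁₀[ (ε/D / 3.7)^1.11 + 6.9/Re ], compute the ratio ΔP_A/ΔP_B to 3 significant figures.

Pipe A: V = Q/A = 0.0948/0.0487 = 1.947 m/s; Re = 5.853e+04; ε/D = 0.00293; Haaland → f = 0.02801; ΔP_A = f(L/D)(ρV²/2) = 2.568e+04 Pa.
Pipe B: V = Q/A = 0.0948/0.02956 = 3.207 m/s; Re = 7.513e+04; ε/D = 0.00722; Haaland → f = 0.03501; ΔP_B = f(L/D)(ρV²/2) = 9480 Pa.
ΔP_A/ΔP_B = 2.568e+04/9480 = 2.71.

ΔP_A/ΔP_B ≈ 2.71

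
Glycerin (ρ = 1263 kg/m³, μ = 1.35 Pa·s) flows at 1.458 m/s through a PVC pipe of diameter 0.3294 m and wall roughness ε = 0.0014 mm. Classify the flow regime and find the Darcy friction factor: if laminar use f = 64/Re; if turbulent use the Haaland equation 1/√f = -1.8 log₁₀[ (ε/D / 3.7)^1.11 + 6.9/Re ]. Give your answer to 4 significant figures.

f ≈ 0.1424

Re = ρVD/μ = 1263·1.458·0.3294/1.35 = 449.3.
Re < 2300 → laminar, so f = 64/Re = 0.1424 (roughness is irrelevant in laminar flow).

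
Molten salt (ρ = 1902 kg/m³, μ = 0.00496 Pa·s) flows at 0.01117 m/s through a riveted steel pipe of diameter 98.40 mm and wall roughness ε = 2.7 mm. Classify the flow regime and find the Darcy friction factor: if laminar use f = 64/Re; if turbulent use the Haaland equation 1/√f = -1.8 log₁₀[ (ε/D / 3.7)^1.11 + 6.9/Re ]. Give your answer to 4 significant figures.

Re = ρVD/μ = 1902·0.01117·0.0984/0.00496 = 421.5.
Re < 2300 → laminar, so f = 64/Re = 0.1518 (roughness is irrelevant in laminar flow).

f ≈ 0.1518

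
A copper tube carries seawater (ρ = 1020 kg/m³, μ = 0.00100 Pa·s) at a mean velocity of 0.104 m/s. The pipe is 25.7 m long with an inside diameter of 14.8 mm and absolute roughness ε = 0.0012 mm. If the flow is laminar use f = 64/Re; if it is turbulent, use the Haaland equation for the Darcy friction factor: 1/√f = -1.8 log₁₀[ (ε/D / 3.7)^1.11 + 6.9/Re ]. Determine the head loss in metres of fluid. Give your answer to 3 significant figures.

h_f ≈ 0.0390 m

Reynolds number Re = ρVD/μ = 1020 · 0.104 · 0.0148 / 0.001 = 1570.
Re < 2300 → laminar flow, so f = 64/Re = 64/1570 = 0.04076 (the turbulent correlation is not needed).
Darcy-Weisbach: ΔP = f(L/D)(ρV²/2) = 0.04076·(25.7/0.0148)·(1020·0.104²/2) = 0.04076·1736·5.516 = 390.5 Pa.
Head loss h_f = ΔP/(ρg) = 390.5/(1020·9.81) = 0.0390 m.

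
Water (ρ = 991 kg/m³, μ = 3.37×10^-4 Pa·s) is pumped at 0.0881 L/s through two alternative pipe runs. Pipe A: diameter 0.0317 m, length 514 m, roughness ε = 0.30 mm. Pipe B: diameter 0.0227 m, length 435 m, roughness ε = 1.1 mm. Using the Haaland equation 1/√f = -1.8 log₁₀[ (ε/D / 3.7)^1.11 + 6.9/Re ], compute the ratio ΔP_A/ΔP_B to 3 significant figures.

Pipe A: V = Q/A = 8.81e-05/0.0007892 = 0.1116 m/s; Re = 1.041e+04; ε/D = 0.00946; Haaland → f = 0.0423; ΔP_A = f(L/D)(ρV²/2) = 4235 Pa.
Pipe B: V = Q/A = 8.81e-05/0.0004047 = 0.2177 m/s; Re = 1.453e+04; ε/D = 0.0485; Haaland → f = 0.07236; ΔP_B = f(L/D)(ρV²/2) = 3.256e+04 Pa.
ΔP_A/ΔP_B = 4235/3.256e+04 = 0.130.

ΔP_A/ΔP_B ≈ 0.130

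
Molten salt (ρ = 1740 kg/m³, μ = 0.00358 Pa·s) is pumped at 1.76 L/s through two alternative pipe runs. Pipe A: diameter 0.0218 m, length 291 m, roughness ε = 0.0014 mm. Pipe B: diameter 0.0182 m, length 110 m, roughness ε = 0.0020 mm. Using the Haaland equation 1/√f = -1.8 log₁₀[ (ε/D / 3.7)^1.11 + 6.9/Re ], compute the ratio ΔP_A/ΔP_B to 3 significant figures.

ΔP_A/ΔP_B ≈ 1.11

Pipe A: V = Q/A = 0.00176/0.0003733 = 4.715 m/s; Re = 4.996e+04; ε/D = 6.42e-05; Haaland → f = 0.02089; ΔP_A = f(L/D)(ρV²/2) = 5.394e+06 Pa.
Pipe B: V = Q/A = 0.00176/0.0002602 = 6.765 m/s; Re = 5.984e+04; ε/D = 0.00011; Haaland → f = 0.02025; ΔP_B = f(L/D)(ρV²/2) = 4.873e+06 Pa.
ΔP_A/ΔP_B = 5.394e+06/4.873e+06 = 1.11.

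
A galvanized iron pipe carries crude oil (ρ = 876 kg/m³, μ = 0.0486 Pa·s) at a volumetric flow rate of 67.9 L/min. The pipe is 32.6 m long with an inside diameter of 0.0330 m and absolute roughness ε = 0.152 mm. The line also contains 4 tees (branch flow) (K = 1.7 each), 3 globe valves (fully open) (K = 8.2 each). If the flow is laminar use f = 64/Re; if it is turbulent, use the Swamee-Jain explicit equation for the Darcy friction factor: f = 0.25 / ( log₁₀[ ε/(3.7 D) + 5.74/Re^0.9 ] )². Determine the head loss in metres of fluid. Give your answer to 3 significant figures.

h_f ≈ 9.97 m

Q = 67.9 L/min = 67.9/60000 = 0.001132 m³/s.
Cross-sectional area A = πD²/4 = π(0.033)²/4 = 0.0008553 m²; mean velocity V = Q/A = 0.001132/0.0008553 = 1.323 m/s.
Reynolds number Re = ρVD/μ = 876 · 1.323 · 0.033 / 0.0486 = 787.
Re < 2300 → laminar flow, so f = 64/Re = 64/787 = 0.08132 (the turbulent correlation is not needed).
Total minor-loss coefficient ΣK = 4·1.7 + 3·8.2 = 31.4.
ΔP = [f·L/D + ΣK]·(ρV²/2) = [0.08132·32.6/0.033 + 31.4]·(876·1.323²/2) = [80.33 + 31.4]·766.8 = 8.568e+04 Pa.
Head loss h_f = ΔP/(ρg) = 8.568e+04/(876·9.81) = 9.97 m.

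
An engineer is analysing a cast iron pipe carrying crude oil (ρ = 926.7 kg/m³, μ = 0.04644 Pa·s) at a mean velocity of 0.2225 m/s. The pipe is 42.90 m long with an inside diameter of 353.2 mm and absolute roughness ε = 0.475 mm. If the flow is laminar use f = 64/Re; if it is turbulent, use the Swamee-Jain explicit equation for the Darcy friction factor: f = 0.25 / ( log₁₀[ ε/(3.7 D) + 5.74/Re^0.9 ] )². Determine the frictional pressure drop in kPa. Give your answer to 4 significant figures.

Reynolds number Re = ρVD/μ = 926.7 · 0.2225 · 0.3532 / 0.0464 = 1568.
Re < 2300 → laminar flow, so f = 64/Re = 64/1568 = 0.04081 (the turbulent correlation is not needed).
Darcy-Weisbach: ΔP = f(L/D)(ρV²/2) = 0.04081·(42.9/0.3532)·(926.7·0.2225²/2) = 0.04081·121.5·22.94 = 113.7 Pa.
ΔP = 113.7 Pa = 0.1137 kPa.

ΔP ≈ 0.1137 kPa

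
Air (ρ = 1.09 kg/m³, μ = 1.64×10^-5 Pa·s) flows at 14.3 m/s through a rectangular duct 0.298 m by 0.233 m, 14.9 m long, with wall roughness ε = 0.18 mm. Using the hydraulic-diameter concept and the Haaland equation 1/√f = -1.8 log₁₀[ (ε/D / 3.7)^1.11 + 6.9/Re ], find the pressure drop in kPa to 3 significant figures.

Hydraulic diameter D_h = 4A/P = 4·(0.298·0.233)/(2·(0.298+0.233)) = 0.2777/1.062 = 0.2615 m.
Re = ρVD_h/μ = 1.09·14.3·0.2615/1.64e-05 = 2.486e+05.
ε/D_h = 0.00018/0.2615 = 0.000688; Haaland gives 1/√f = -1.8 log₁₀[7.23e-05+2.78e-05] = 7.199, so f = 0.01929.
ΔP = f(L/D_h)(ρV²/2) = 0.01929·14.9/0.2615·111.4 = 122.5 Pa.
ΔP = 0.123 kPa.

ΔP ≈ 0.123 kPa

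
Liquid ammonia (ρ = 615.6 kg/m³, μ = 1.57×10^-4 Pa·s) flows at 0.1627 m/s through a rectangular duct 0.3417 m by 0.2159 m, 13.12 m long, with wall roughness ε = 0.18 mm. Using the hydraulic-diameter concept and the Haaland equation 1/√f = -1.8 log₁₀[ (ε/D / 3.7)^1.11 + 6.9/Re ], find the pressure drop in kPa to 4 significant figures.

ΔP ≈ 0.007992 kPa

Hydraulic diameter D_h = 4A/P = 4·(0.3417·0.2159)/(2·(0.3417+0.2159)) = 0.2951/1.115 = 0.2646 m.
Re = ρVD_h/μ = 615.6·0.1627·0.2646/0.000157 = 1.688e+05.
ε/D_h = 0.00018/0.2646 = 0.00068; Haaland gives 1/√f = -1.8 log₁₀[7.14e-05+4.09e-05] = 7.11, so f = 0.01978.
ΔP = f(L/D_h)(ρV²/2) = 0.01978·13.12/0.2646·8.148 = 7.992 Pa.
ΔP = 0.007992 kPa.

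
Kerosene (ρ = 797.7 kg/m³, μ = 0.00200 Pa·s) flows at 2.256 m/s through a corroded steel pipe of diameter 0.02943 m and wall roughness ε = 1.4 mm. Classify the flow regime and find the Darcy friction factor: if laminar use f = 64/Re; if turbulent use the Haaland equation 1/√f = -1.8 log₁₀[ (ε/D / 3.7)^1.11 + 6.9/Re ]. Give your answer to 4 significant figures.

Re = ρVD/μ = 797.7·2.256·0.02943/0.002 = 2.648e+04.
Re > 4000 → turbulent. ε/D = 0.0014/0.02943 = 0.0476; Haaland: 1/√f = -1.8 log₁₀[0.00796 + 0.000261] = 3.753, so f = 0.07101.

f ≈ 0.07101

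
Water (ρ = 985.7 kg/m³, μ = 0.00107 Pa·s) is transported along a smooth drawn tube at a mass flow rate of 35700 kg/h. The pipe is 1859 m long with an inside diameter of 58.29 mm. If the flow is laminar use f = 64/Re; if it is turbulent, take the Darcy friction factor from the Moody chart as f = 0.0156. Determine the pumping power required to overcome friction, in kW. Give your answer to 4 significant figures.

P ≈ 35.06 kW

ṁ = 35700 kg/h = 35700/3600 = 9.917 kg/s.
A = πD²/4 = π(0.05829)²/4 = 0.002669 m²; mean velocity V = ṁ/(ρA) = 9.917/(985.7 · 0.002669) = 3.77 m/s.
Reynolds number Re = ρVD/μ = 985.7 · 3.77 · 0.05829 / 0.00107 = 2.024e+05.
Re > 4000 → turbulent; use the Moody-chart value f = 0.0156.
Darcy-Weisbach: ΔP = f(L/D)(ρV²/2) = 0.0156·(1859/0.05829)·(985.7·3.77²/2) = 0.0156·3.189e+04·7005 = 3.485e+06 Pa.
Q = ṁ/ρ = 9.917/985.7 = 0.01006 m³/s.
Pumping power P = QΔP = 0.01006·3.485e+06 = 35062 W = 35.06 kW.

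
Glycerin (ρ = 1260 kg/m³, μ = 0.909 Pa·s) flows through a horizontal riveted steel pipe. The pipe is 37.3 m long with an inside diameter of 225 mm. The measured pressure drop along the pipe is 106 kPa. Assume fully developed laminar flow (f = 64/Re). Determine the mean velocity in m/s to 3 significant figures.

V ≈ 4.95 m/s

For laminar flow, f = 64/Re with Re = ρVD/μ, so Darcy-Weisbach reduces to ΔP = 32μLV/D². Solving for V: V = ΔP·D²/(32μL) = 1.06e+05·(0.225)²/(32·0.909·37.3) = 4.946 m/s.
Check: Re = ρVD/μ = 1260·4.946·0.225/0.909 = 1543 < 2300, so the laminar assumption holds.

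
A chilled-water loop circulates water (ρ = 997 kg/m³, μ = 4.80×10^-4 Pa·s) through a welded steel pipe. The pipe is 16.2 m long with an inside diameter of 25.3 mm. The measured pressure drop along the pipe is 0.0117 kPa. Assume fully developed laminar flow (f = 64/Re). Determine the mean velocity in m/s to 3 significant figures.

V ≈ 0.0301 m/s

For laminar flow, f = 64/Re with Re = ρVD/μ, so Darcy-Weisbach reduces to ΔP = 32μLV/D². Solving for V: V = ΔP·D²/(32μL) = 11.7·(0.0253)²/(32·0.00048·16.2) = 0.0301 m/s.
Check: Re = ρVD/μ = 997·0.0301·0.0253/0.00048 = 1582 < 2300, so the laminar assumption holds.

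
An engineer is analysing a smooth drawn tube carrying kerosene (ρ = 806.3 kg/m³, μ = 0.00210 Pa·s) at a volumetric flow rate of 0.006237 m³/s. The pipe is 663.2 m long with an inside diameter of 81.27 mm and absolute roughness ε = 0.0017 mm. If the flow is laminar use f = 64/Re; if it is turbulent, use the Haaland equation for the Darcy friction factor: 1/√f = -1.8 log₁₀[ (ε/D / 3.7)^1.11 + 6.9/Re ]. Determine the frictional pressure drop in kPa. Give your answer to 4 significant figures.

Cross-sectional area A = πD²/4 = π(0.08127)²/4 = 0.005187 m²; mean velocity V = Q/A = 0.006237/0.005187 = 1.202 m/s.
Reynolds number Re = ρVD/μ = 806.3 · 1.202 · 0.08127 / 0.0021 = 3.752e+04.
Re > 4000 → turbulent. Relative roughness ε/D = 1.7e-06/0.08127 = 2.09e-05. Haaland: 1/√f = -1.8 log₁₀[(2.09e-05/3.7)^1.11 + 6.9/3.752e+04] = -1.8 log₁₀[1.5e-06 + 0.000184] = 6.717, so f = 0.02216.
Darcy-Weisbach: ΔP = f(L/D)(ρV²/2) = 0.02216·(663.2/0.08127)·(806.3·1.202²/2) = 0.02216·8160·582.8 = 1.054e+05 Pa.
ΔP = 1.054e+05 Pa = 105.4 kPa.

ΔP ≈ 105.4 kPa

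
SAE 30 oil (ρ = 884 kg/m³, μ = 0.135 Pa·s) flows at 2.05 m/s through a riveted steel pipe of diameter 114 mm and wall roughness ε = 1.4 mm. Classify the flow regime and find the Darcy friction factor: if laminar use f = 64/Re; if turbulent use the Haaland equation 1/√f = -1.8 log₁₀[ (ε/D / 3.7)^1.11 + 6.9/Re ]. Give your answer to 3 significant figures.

f ≈ 0.0418

Re = ρVD/μ = 884·2.05·0.114/0.135 = 1530.
Re < 2300 → laminar, so f = 64/Re = 0.04182 (roughness is irrelevant in laminar flow).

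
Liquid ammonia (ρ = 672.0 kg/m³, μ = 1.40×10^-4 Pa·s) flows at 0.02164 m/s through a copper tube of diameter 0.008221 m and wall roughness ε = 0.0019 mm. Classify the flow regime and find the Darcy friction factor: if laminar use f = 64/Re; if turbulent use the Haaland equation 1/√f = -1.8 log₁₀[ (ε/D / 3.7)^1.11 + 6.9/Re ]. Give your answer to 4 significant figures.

Re = ρVD/μ = 672·0.02164·0.008221/0.00014 = 853.9.
Re < 2300 → laminar, so f = 64/Re = 0.07495 (roughness is irrelevant in laminar flow).

f ≈ 0.07495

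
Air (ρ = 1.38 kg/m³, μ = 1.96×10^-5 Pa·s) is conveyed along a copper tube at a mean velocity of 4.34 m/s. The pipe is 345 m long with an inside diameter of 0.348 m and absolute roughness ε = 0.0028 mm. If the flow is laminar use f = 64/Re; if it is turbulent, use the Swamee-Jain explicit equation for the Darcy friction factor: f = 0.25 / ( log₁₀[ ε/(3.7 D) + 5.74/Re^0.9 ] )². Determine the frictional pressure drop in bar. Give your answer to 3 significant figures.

Reynolds number Re = ρVD/μ = 1.38 · 4.34 · 0.348 / 1.96e-05 = 1.063e+05.
Re > 4000 → turbulent. Relative roughness ε/D = 2.8e-06/0.348 = 8.05e-06. Swamee-Jain: f = 0.25/(log₁₀[8.05e-06/3.7 + 5.74/1.063e+05^0.9])² = 0.25/(log₁₀[2.17e-06 + 0.000172])² = 0.25/(-3.76)² = 0.01769.
Darcy-Weisbach: ΔP = f(L/D)(ρV²/2) = 0.01769·(345/0.348)·(1.38·4.34²/2) = 0.01769·991.4·13 = 227.9 Pa.
ΔP = 227.9 Pa = 0.00228 bar.

ΔP ≈ 0.00228 bar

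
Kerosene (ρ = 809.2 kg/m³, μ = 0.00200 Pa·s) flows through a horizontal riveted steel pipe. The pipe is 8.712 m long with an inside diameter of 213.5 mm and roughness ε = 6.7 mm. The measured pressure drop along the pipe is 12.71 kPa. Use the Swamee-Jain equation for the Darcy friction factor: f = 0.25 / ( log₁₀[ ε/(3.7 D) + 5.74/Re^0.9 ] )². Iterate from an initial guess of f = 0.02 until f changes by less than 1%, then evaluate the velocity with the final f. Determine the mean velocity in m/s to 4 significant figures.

Rearranging Darcy-Weisbach: V = √(2·ΔP·D/(f·L·ρ)). With ε/D = 0.0067/0.2135 = 0.0314, iterate starting from f = 0.02:
  f = 0.02 → V = √(2·1.271e+04·0.2135/(0.02·8.712·809.2)) = 6.204 m/s; Re = ρVD/μ = 5.359e+05; f → 0.05837
  f = 0.05837 → V = 3.632 m/s; Re = 3.137e+05; f → 0.05845
Converged (Δf/f < 1%). With the final f = 0.05845: V = √(2·1.271e+04·0.2135/(0.05845·8.712·809.2)) = 3.629 m/s.

V ≈ 3.629 m/s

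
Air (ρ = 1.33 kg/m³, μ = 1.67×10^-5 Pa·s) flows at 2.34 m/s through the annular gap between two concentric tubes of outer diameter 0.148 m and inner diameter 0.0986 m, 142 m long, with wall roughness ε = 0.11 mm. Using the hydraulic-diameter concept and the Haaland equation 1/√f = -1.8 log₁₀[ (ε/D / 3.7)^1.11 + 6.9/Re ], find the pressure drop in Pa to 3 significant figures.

Hydraulic diameter D_h = 4A/P = D_o - D_i = 0.148 - 0.0986 = 0.0494 m.
Re = ρVD_h/μ = 1.33·2.34·0.0494/1.67e-05 = 9206.
ε/D_h = 0.00011/0.0494 = 0.00223; Haaland gives 1/√f = -1.8 log₁₀[0.000266+0.000749] = 5.388, so f = 0.03445.
ΔP = f(L/D_h)(ρV²/2) = 0.03445·142/0.0494·3.641 = 360.6 Pa.

ΔP ≈ 361 Pa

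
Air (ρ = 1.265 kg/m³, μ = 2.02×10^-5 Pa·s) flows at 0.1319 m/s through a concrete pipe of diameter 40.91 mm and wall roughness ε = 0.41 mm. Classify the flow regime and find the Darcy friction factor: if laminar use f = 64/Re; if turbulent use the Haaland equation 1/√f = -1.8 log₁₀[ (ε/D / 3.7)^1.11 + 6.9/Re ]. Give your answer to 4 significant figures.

Re = ρVD/μ = 1.265·0.1319·0.04091/2.02e-05 = 337.9.
Re < 2300 → laminar, so f = 64/Re = 0.1894 (roughness is irrelevant in laminar flow).

f ≈ 0.1894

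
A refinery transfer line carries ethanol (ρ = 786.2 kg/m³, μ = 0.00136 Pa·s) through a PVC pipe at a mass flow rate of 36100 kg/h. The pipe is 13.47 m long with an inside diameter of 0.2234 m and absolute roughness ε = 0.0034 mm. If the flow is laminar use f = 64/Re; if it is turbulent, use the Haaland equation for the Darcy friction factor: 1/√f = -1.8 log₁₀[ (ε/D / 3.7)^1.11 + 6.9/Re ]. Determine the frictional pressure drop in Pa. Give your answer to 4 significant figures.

ṁ = 36100 kg/h = 36100/3600 = 10.03 kg/s.
A = πD²/4 = π(0.2234)²/4 = 0.0392 m²; mean velocity V = ṁ/(ρA) = 10.03/(786.2 · 0.0392) = 0.3254 m/s.
Reynolds number Re = ρVD/μ = 786.2 · 0.3254 · 0.2234 / 0.00136 = 4.202e+04.
Re > 4000 → turbulent. Relative roughness ε/D = 3.4e-06/0.2234 = 1.52e-05. Haaland: 1/√f = -1.8 log₁₀[(1.52e-05/3.7)^1.11 + 6.9/4.202e+04] = -1.8 log₁₀[1.05e-06 + 0.000164] = 6.807, so f = 0.02158.
Darcy-Weisbach: ΔP = f(L/D)(ρV²/2) = 0.02158·(13.47/0.2234)·(786.2·0.3254²/2) = 0.02158·60.3·41.62 = 54.16 Pa.

ΔP ≈ 54.16 Pa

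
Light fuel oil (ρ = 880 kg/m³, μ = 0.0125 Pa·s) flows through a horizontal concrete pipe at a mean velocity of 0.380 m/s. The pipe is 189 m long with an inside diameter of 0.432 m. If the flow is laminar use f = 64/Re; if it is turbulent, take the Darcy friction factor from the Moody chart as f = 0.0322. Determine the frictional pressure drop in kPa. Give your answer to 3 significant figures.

ΔP ≈ 0.895 kPa

Reynolds number Re = ρVD/μ = 880 · 0.38 · 0.432 / 0.0125 = 1.156e+04.
Re > 4000 → turbulent; use the Moody-chart value f = 0.0322.
Darcy-Weisbach: ΔP = f(L/D)(ρV²/2) = 0.0322·(189/0.432)·(880·0.38²/2) = 0.0322·437.5·63.54 = 895.1 Pa.
ΔP = 895.1 Pa = 0.895 kPa.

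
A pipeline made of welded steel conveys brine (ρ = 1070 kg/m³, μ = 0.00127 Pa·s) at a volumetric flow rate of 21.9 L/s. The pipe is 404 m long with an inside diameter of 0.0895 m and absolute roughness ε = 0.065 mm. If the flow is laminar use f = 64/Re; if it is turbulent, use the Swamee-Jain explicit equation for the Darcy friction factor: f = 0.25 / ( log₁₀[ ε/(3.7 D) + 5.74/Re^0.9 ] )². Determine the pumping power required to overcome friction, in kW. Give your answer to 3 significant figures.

Q = 21.9 L/s = 21.9/1000 = 0.0219 m³/s.
Cross-sectional area A = πD²/4 = π(0.0895)²/4 = 0.006291 m²; mean velocity V = Q/A = 0.0219/0.006291 = 3.481 m/s.
Reynolds number Re = ρVD/μ = 1070 · 3.481 · 0.0895 / 0.00127 = 2.625e+05.
Re > 4000 → turbulent. Relative roughness ε/D = 6.5e-05/0.0895 = 0.000726. Swamee-Jain: f = 0.25/(log₁₀[0.000726/3.7 + 5.74/2.625e+05^0.9])² = 0.25/(log₁₀[0.000196 + 7.62e-05])² = 0.25/(-3.565)² = 0.01967.
Darcy-Weisbach: ΔP = f(L/D)(ρV²/2) = 0.01967·(404/0.0895)·(1070·3.481²/2) = 0.01967·4514·6483 = 5.757e+05 Pa.
Pumping power P = QΔP = 0.0219·5.757e+05 = 12610 W = 12.6 kW.

P ≈ 12.6 kW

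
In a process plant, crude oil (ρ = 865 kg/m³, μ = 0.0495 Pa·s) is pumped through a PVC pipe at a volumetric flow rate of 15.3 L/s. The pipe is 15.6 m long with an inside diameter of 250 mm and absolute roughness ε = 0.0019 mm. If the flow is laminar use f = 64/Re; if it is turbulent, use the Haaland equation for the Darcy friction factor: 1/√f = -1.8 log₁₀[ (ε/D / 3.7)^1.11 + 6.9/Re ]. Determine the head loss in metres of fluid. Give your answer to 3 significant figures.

h_f ≈ 0.0145 m

Q = 15.3 L/s = 15.3/1000 = 0.0153 m³/s.
Cross-sectional area A = πD²/4 = π(0.25)²/4 = 0.04909 m²; mean velocity V = Q/A = 0.0153/0.04909 = 0.3117 m/s.
Reynolds number Re = ρVD/μ = 865 · 0.3117 · 0.25 / 0.0495 = 1362.
Re < 2300 → laminar flow, so f = 64/Re = 64/1362 = 0.047 (the turbulent correlation is not needed).
Darcy-Weisbach: ΔP = f(L/D)(ρV²/2) = 0.047·(15.6/0.25)·(865·0.3117²/2) = 0.047·62.4·42.02 = 123.2 Pa.
Head loss h_f = ΔP/(ρg) = 123.2/(865·9.81) = 0.0145 m.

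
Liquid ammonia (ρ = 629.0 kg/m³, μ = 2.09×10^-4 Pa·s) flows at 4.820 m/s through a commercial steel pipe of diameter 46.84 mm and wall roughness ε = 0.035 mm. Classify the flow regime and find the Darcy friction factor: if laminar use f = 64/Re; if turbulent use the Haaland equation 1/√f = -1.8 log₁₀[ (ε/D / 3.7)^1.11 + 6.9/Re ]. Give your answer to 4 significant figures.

Re = ρVD/μ = 629·4.82·0.04684/0.000209 = 6.795e+05.
Re > 4000 → turbulent. ε/D = 3.5e-05/0.04684 = 0.000747; Haaland: 1/√f = -1.8 log₁₀[7.92e-05 + 1.02e-05] = 7.288, so f = 0.01883.

f ≈ 0.01883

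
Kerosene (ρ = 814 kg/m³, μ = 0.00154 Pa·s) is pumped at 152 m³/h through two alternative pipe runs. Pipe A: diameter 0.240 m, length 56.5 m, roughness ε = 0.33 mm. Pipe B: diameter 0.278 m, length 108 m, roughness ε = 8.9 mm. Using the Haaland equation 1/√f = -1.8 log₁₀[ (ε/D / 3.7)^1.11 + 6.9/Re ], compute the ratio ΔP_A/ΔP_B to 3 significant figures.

ΔP_A/ΔP_B ≈ 0.423

Pipe A: V = Q/A = 0.04222/0.04524 = 0.9333 m/s; Re = 1.184e+05; ε/D = 0.00138; Haaland → f = 0.02292; ΔP_A = f(L/D)(ρV²/2) = 1913 Pa.
Pipe B: V = Q/A = 0.04222/0.0607 = 0.6956 m/s; Re = 1.022e+05; ε/D = 0.032; Haaland → f = 0.05916; ΔP_B = f(L/D)(ρV²/2) = 4526 Pa.
ΔP_A/ΔP_B = 1913/4526 = 0.423.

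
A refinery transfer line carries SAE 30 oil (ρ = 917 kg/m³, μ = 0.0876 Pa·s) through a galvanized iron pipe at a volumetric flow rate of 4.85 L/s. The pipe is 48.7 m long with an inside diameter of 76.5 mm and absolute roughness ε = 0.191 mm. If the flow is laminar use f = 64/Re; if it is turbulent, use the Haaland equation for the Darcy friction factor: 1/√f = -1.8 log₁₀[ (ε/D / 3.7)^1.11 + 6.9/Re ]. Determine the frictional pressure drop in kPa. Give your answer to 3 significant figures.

ΔP ≈ 24.6 kPa

Q = 4.85 L/s = 4.85/1000 = 0.00485 m³/s.
Cross-sectional area A = πD²/4 = π(0.0765)²/4 = 0.004596 m²; mean velocity V = Q/A = 0.00485/0.004596 = 1.055 m/s.
Reynolds number Re = ρVD/μ = 917 · 1.055 · 0.0765 / 0.0876 = 845.
Re < 2300 → laminar flow, so f = 64/Re = 64/845 = 0.07574 (the turbulent correlation is not needed).
Darcy-Weisbach: ΔP = f(L/D)(ρV²/2) = 0.07574·(48.7/0.0765)·(917·1.055²/2) = 0.07574·636.6·510.5 = 2.461e+04 Pa.
ΔP = 2.461e+04 Pa = 24.6 kPa.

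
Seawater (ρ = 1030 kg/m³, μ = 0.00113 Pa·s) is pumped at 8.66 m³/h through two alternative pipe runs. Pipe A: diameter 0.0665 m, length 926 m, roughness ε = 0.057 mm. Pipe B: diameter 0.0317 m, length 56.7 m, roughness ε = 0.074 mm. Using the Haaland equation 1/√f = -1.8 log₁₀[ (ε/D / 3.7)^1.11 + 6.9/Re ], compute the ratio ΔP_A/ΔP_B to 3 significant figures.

Pipe A: V = Q/A = 0.002406/0.003473 = 0.6926 m/s; Re = 4.198e+04; ε/D = 0.000857; Haaland → f = 0.02394; ΔP_A = f(L/D)(ρV²/2) = 8.235e+04 Pa.
Pipe B: V = Q/A = 0.002406/0.0007892 = 3.048 m/s; Re = 8.807e+04; ε/D = 0.00233; Haaland → f = 0.02601; ΔP_B = f(L/D)(ρV²/2) = 2.225e+05 Pa.
ΔP_A/ΔP_B = 8.235e+04/2.225e+05 = 0.370.

ΔP_A/ΔP_B ≈ 0.370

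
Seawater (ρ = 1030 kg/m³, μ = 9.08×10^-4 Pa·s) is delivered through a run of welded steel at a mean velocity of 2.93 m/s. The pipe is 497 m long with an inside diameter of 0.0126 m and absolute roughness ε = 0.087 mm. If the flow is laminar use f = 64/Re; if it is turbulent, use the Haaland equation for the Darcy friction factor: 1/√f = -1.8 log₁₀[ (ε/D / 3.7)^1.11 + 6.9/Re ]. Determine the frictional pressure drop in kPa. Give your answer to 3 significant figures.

ΔP ≈ 6150 kPa

Reynolds number Re = ρVD/μ = 1030 · 2.93 · 0.0126 / 0.000908 = 4.188e+04.
Re > 4000 → turbulent. Relative roughness ε/D = 8.7e-05/0.0126 = 0.0069. Haaland: 1/√f = -1.8 log₁₀[(0.0069/3.7)^1.11 + 6.9/4.188e+04] = -1.8 log₁₀[0.000935 + 0.000165] = 5.326, so f = 0.03526.
Darcy-Weisbach: ΔP = f(L/D)(ρV²/2) = 0.03526·(497/0.0126)·(1030·2.93²/2) = 0.03526·3.944e+04·4421 = 6.148e+06 Pa.
ΔP = 6.148e+06 Pa = 6150 kPa.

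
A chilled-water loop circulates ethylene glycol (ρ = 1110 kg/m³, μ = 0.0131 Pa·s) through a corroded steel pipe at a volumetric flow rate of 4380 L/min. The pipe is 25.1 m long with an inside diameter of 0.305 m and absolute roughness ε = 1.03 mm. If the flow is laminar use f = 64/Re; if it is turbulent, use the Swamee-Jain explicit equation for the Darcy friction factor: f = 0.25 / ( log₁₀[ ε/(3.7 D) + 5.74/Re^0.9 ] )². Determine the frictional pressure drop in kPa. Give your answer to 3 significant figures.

Q = 4380 L/min = 4380/60000 = 0.073 m³/s.
Cross-sectional area A = πD²/4 = π(0.305)²/4 = 0.07306 m²; mean velocity V = Q/A = 0.073/0.07306 = 0.9992 m/s.
Reynolds number Re = ρVD/μ = 1110 · 0.9992 · 0.305 / 0.0131 = 2.582e+04.
Re > 4000 → turbulent. Relative roughness ε/D = 0.00103/0.305 = 0.00338. Swamee-Jain: f = 0.25/(log₁₀[0.00338/3.7 + 5.74/2.582e+04^0.9])² = 0.25/(log₁₀[0.000913 + 0.000614])² = 0.25/(-2.816)² = 0.03152.
Darcy-Weisbach: ΔP = f(L/D)(ρV²/2) = 0.03152·(25.1/0.305)·(1110·0.9992²/2) = 0.03152·82.3·554.1 = 1437 Pa.
ΔP = 1437 Pa = 1.44 kPa.

ΔP ≈ 1.44 kPa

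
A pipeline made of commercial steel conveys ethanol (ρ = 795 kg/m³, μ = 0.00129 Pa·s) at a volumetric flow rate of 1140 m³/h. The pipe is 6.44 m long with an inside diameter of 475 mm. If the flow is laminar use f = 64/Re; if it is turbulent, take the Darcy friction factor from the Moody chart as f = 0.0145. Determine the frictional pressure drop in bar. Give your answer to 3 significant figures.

Q = 1140 m³/h = 1140/3600 = 0.3167 m³/s.
Cross-sectional area A = πD²/4 = π(0.475)²/4 = 0.1772 m²; mean velocity V = Q/A = 0.3167/0.1772 = 1.787 m/s.
Reynolds number Re = ρVD/μ = 795 · 1.787 · 0.475 / 0.00129 = 5.231e+05.
Re > 4000 → turbulent; use the Moody-chart value f = 0.0145.
Darcy-Weisbach: ΔP = f(L/D)(ρV²/2) = 0.0145·(6.44/0.475)·(795·1.787²/2) = 0.0145·13.56·1269 = 249.5 Pa.
ΔP = 249.5 Pa = 0.00250 bar.

ΔP ≈ 0.00250 bar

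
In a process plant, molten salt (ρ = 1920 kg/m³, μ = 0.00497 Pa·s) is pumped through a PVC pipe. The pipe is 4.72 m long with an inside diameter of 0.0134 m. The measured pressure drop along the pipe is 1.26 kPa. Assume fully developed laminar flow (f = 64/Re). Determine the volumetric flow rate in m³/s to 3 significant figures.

Q ≈ 4.25×10^-5 m³/s

For laminar flow, f = 64/Re with Re = ρVD/μ, so Darcy-Weisbach reduces to ΔP = 32μLV/D². Solving for V: V = ΔP·D²/(32μL) = 1260·(0.0134)²/(32·0.00497·4.72) = 0.3014 m/s.
Check: Re = ρVD/μ = 1920·0.3014·0.0134/0.00497 = 1560 < 2300, so the laminar assumption holds.
Q = V·A = 0.3014·(π/4·0.0134²) = 4.25e-05 m³/s = 4.25×10^-5 m³/s.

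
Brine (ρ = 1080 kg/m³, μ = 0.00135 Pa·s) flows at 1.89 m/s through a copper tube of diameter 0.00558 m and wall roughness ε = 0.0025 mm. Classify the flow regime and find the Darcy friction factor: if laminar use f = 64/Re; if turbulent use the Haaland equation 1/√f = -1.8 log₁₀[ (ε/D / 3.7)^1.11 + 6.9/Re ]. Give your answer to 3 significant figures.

f ≈ 0.0329

Re = ρVD/μ = 1080·1.89·0.00558/0.00135 = 8437.
Re > 4000 → turbulent. ε/D = 2.5e-06/0.00558 = 0.000448; Haaland: 1/√f = -1.8 log₁₀[4.49e-05 + 0.000818] = 5.515, so f = 0.03287.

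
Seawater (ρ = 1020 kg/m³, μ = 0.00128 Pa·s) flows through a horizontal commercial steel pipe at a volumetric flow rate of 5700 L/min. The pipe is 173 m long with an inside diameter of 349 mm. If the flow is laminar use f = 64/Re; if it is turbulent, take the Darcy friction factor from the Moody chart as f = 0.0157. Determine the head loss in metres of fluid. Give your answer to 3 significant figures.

Q = 5700 L/min = 5700/60000 = 0.095 m³/s.
Cross-sectional area A = πD²/4 = π(0.349)²/4 = 0.09566 m²; mean velocity V = Q/A = 0.095/0.09566 = 0.9931 m/s.
Reynolds number Re = ρVD/μ = 1020 · 0.9931 · 0.349 / 0.00128 = 2.762e+05.
Re > 4000 → turbulent; use the Moody-chart value f = 0.0157.
Darcy-Weisbach: ΔP = f(L/D)(ρV²/2) = 0.0157·(173/0.349)·(1020·0.9931²/2) = 0.0157·495.7·503 = 3914 Pa.
Head loss h_f = ΔP/(ρg) = 3914/(1020·9.81) = 0.391 m.

h_f ≈ 0.391 m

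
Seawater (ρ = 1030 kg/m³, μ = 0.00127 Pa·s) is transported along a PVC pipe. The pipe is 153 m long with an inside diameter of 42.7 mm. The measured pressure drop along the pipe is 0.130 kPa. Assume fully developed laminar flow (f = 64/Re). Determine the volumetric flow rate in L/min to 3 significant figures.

For laminar flow, f = 64/Re with Re = ρVD/μ, so Darcy-Weisbach reduces to ΔP = 32μLV/D². Solving for V: V = ΔP·D²/(32μL) = 130·(0.0427)²/(32·0.00127·153) = 0.03812 m/s.
Check: Re = ρVD/μ = 1030·0.03812·0.0427/0.00127 = 1320 < 2300, so the laminar assumption holds.
Q = V·A = 0.03812·(π/4·0.0427²) = 5.459e-05 m³/s = 3.28 L/min.

Q ≈ 3.28 L/min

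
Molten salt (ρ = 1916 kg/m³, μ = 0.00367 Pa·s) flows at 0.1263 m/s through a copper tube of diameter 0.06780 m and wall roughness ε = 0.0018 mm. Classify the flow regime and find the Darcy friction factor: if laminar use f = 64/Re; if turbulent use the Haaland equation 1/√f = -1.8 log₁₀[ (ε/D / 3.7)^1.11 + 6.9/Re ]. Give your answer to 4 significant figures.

Re = ρVD/μ = 1916·0.1263·0.0678/0.00367 = 4471.
Re > 4000 → turbulent. ε/D = 1.8e-06/0.0678 = 2.65e-05; Haaland: 1/√f = -1.8 log₁₀[1.95e-06 + 0.00154] = 5.06, so f = 0.03906.

f ≈ 0.03906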